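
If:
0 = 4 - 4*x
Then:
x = 1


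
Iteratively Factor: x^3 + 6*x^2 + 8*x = (x + 4)*(x^2 + 2*x) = (x + 2)*(x + 4)*(x)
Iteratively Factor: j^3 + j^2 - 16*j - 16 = (j + 1)*(j^2 - 16) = (j + 1)*(j + 4)*(j - 4)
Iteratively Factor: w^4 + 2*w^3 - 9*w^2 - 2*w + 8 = (w - 2)*(w^3 + 4*w^2 - w - 4) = (w - 2)*(w - 1)*(w^2 + 5*w + 4) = (w - 2)*(w - 1)*(w + 4)*(w + 1)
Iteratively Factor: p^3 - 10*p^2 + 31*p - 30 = (p - 2)*(p^2 - 8*p + 15) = (p - 3)*(p - 2)*(p - 5)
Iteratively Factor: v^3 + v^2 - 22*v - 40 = (v + 4)*(v^2 - 3*v - 10) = (v - 5)*(v + 4)*(v + 2)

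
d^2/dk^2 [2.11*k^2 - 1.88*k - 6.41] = 4.22000000000000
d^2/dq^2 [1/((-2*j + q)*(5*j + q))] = 2*(-(2*j - q)^2 + (2*j - q)*(5*j + q) - (5*j + q)^2)/((2*j - q)^3*(5*j + q)^3)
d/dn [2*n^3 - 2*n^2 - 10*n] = 6*n^2 - 4*n - 10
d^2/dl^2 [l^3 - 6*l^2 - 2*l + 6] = 6*l - 12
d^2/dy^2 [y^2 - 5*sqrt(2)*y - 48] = 2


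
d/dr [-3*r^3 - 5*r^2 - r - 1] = -9*r^2 - 10*r - 1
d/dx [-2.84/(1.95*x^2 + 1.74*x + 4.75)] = (11.076*x + 4.9416)/(1.95*x^2 + 1.74*x + 4.75)^2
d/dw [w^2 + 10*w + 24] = 2*w + 10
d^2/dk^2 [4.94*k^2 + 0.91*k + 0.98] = 9.88000000000000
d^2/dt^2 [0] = 0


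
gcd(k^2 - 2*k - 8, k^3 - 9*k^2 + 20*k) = k - 4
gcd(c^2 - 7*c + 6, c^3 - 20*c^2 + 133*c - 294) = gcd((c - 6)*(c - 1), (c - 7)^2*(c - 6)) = c - 6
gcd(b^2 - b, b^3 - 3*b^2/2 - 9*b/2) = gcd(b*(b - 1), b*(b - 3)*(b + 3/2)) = b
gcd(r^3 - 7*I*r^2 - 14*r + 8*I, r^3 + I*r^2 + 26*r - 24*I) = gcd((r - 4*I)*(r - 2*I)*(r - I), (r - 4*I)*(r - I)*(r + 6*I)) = r^2 - 5*I*r - 4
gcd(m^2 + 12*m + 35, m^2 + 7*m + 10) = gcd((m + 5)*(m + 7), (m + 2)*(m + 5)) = m + 5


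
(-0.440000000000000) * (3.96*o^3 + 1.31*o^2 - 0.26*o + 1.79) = -1.7424*o^3 - 0.5764*o^2 + 0.1144*o - 0.7876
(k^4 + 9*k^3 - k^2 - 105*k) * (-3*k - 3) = -3*k^5 - 30*k^4 - 24*k^3 + 318*k^2 + 315*k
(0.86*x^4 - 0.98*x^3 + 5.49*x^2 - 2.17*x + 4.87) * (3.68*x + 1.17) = 3.1648*x^5 - 2.6002*x^4 + 19.0566*x^3 - 1.5623*x^2 + 15.3827*x + 5.6979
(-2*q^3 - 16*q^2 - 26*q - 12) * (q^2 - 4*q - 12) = -2*q^5 - 8*q^4 + 62*q^3 + 284*q^2 + 360*q + 144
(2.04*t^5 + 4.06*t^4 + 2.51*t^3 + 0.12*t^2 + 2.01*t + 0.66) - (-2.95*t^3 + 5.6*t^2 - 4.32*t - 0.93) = 2.04*t^5 + 4.06*t^4 + 5.46*t^3 - 5.48*t^2 + 6.33*t + 1.59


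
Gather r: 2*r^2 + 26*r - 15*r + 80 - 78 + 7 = 2*r^2 + 11*r + 9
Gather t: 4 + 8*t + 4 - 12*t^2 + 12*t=-12*t^2 + 20*t + 8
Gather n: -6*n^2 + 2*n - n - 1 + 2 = -6*n^2 + n + 1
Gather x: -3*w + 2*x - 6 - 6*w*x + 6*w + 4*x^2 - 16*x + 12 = 3*w + 4*x^2 + x*(-6*w - 14) + 6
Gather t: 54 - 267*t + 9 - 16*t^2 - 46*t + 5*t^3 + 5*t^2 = 5*t^3 - 11*t^2 - 313*t + 63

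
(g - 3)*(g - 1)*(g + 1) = g^3 - 3*g^2 - g + 3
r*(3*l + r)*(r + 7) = 3*l*r^2 + 21*l*r + r^3 + 7*r^2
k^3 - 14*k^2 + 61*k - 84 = (k - 7)*(k - 4)*(k - 3)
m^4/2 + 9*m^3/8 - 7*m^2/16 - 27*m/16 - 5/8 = (m/2 + 1)*(m - 5/4)*(m + 1/2)*(m + 1)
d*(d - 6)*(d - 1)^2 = d^4 - 8*d^3 + 13*d^2 - 6*d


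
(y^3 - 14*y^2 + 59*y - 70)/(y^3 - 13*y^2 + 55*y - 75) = (y^2 - 9*y + 14)/(y^2 - 8*y + 15)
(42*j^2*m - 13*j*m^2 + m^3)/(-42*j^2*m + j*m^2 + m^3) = (-7*j + m)/(7*j + m)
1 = 1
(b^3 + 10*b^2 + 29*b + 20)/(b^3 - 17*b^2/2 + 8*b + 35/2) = 2*(b^2 + 9*b + 20)/(2*b^2 - 19*b + 35)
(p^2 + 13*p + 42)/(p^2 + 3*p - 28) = (p + 6)/(p - 4)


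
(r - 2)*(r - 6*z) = r^2 - 6*r*z - 2*r + 12*z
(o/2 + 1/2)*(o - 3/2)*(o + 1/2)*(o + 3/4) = o^4/2 + 3*o^3/8 - 7*o^2/8 - 33*o/32 - 9/32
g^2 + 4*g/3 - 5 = (g - 5/3)*(g + 3)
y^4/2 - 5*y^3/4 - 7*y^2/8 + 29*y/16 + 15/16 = (y/2 + 1/2)*(y - 5/2)*(y - 3/2)*(y + 1/2)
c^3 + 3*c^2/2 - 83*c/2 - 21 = (c - 6)*(c + 1/2)*(c + 7)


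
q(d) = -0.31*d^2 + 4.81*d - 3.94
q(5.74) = 13.46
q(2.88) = 7.34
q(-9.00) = -72.34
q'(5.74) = 1.25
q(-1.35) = -11.00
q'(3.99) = 2.34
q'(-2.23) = 6.19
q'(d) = 4.81 - 0.62*d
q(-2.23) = -16.21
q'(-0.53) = 5.14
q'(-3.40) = 6.92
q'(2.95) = 2.98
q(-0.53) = -6.58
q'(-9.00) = 10.39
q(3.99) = 10.32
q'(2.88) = 3.02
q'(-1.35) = 5.65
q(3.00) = 7.70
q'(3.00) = 2.95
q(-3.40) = -23.88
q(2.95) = 7.55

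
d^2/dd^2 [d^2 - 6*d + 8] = 2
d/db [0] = 0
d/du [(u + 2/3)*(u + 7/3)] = 2*u + 3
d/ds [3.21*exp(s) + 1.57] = 3.21*exp(s)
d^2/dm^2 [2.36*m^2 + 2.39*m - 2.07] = 4.72000000000000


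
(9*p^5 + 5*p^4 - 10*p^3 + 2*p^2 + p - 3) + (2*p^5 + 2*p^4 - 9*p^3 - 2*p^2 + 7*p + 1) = 11*p^5 + 7*p^4 - 19*p^3 + 8*p - 2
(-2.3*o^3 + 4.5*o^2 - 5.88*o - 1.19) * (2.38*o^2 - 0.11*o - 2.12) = -5.474*o^5 + 10.963*o^4 - 9.6134*o^3 - 11.7254*o^2 + 12.5965*o + 2.5228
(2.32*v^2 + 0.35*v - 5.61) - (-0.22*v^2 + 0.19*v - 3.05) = 2.54*v^2 + 0.16*v - 2.56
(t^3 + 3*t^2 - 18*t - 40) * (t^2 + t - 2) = t^5 + 4*t^4 - 17*t^3 - 64*t^2 - 4*t + 80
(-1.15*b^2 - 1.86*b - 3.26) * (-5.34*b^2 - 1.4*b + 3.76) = 6.141*b^4 + 11.5424*b^3 + 15.6884*b^2 - 2.4296*b - 12.2576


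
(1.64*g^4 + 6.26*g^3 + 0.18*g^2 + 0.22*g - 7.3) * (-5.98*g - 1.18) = -9.8072*g^5 - 39.37*g^4 - 8.4632*g^3 - 1.528*g^2 + 43.3944*g + 8.614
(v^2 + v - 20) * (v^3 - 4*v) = v^5 + v^4 - 24*v^3 - 4*v^2 + 80*v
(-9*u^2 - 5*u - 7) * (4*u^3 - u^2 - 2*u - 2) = -36*u^5 - 11*u^4 - 5*u^3 + 35*u^2 + 24*u + 14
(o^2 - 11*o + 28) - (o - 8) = o^2 - 12*o + 36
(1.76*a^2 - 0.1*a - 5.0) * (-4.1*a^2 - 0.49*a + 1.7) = -7.216*a^4 - 0.4524*a^3 + 23.541*a^2 + 2.28*a - 8.5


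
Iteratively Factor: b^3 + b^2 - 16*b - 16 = (b + 4)*(b^2 - 3*b - 4) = (b - 4)*(b + 4)*(b + 1)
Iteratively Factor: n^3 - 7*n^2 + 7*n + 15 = (n + 1)*(n^2 - 8*n + 15) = (n - 3)*(n + 1)*(n - 5)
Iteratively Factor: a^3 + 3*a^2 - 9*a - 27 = (a + 3)*(a^2 - 9) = (a + 3)^2*(a - 3)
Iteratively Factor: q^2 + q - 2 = (q - 1)*(q + 2)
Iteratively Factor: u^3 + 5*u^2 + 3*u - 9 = (u + 3)*(u^2 + 2*u - 3) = (u - 1)*(u + 3)*(u + 3)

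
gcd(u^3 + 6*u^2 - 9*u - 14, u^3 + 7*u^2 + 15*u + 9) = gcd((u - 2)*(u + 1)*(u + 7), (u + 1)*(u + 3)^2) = u + 1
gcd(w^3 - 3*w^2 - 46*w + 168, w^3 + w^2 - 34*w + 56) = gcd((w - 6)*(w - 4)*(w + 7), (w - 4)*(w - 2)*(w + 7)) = w^2 + 3*w - 28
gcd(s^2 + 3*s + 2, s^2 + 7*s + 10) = s + 2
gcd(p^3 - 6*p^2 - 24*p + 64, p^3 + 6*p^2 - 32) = p^2 + 2*p - 8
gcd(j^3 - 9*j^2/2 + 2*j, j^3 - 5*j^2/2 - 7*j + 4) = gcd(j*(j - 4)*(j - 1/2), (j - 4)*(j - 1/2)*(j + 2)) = j^2 - 9*j/2 + 2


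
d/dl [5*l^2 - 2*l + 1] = 10*l - 2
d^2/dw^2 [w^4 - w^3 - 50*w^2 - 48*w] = 12*w^2 - 6*w - 100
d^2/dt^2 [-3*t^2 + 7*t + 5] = -6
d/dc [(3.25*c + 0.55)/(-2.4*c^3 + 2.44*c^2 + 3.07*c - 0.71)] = (15.6*c^3 - 3.97*c^2 - 2.684*c - 3.996)/(5.76*c^6 - 11.712*c^5 - 8.7824*c^4 + 18.3896*c^3 + 5.9601*c^2 - 4.3594*c + 0.5041)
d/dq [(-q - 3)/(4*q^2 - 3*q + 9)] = (-4*q^2 + 3*q + (q + 3)*(8*q - 3) - 9)/(4*q^2 - 3*q + 9)^2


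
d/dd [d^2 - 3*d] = 2*d - 3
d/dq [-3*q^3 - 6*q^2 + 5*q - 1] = -9*q^2 - 12*q + 5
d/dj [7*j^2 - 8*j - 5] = 14*j - 8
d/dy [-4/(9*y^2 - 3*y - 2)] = 12*(6*y - 1)/(-9*y^2 + 3*y + 2)^2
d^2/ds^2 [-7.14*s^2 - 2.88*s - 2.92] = -14.2800000000000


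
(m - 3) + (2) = m - 1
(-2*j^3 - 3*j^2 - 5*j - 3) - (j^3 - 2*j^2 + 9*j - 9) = -3*j^3 - j^2 - 14*j + 6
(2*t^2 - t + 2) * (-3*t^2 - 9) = -6*t^4 + 3*t^3 - 24*t^2 + 9*t - 18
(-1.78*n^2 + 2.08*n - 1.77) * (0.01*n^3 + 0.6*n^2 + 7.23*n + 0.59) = -0.0178*n^5 - 1.0472*n^4 - 11.6391*n^3 + 12.9262*n^2 - 11.5699*n - 1.0443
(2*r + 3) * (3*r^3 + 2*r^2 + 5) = 6*r^4 + 13*r^3 + 6*r^2 + 10*r + 15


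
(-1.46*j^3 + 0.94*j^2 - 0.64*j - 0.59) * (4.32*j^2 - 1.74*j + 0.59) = -6.3072*j^5 + 6.6012*j^4 - 5.2618*j^3 - 0.8806*j^2 + 0.649*j - 0.3481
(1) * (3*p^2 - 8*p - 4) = 3*p^2 - 8*p - 4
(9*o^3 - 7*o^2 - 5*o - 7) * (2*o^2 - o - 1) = 18*o^5 - 23*o^4 - 12*o^3 - 2*o^2 + 12*o + 7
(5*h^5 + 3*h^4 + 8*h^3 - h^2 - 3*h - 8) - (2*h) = 5*h^5 + 3*h^4 + 8*h^3 - h^2 - 5*h - 8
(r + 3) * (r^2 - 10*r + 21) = r^3 - 7*r^2 - 9*r + 63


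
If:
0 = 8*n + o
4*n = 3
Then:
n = 3/4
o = -6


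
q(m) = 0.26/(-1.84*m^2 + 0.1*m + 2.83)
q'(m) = 0.26*(3.68*m - 0.1)/(-1.84*m^2 + 0.1*m + 2.83)^2 = (0.9568*m - 0.026)/(-1.84*m^2 + 0.1*m + 2.83)^2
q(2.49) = -0.03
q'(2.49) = 0.03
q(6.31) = -0.00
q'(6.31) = 0.00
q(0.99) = 0.23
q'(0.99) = 0.73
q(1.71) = -0.11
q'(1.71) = 0.28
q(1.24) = 2.08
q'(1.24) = 74.49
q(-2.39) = -0.03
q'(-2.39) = -0.04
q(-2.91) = -0.02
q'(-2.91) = -0.02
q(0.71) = 0.13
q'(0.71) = 0.17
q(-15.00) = -0.00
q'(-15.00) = -0.00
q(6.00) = -0.00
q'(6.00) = 0.00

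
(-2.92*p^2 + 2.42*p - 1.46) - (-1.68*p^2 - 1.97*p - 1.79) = -1.24*p^2 + 4.39*p + 0.33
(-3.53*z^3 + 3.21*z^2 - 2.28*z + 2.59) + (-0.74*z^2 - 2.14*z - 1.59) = -3.53*z^3 + 2.47*z^2 - 4.42*z + 1.0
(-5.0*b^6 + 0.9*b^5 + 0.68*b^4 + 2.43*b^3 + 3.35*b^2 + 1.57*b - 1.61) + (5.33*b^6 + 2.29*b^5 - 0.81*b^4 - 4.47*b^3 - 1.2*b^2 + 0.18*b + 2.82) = 0.33*b^6 + 3.19*b^5 - 0.13*b^4 - 2.04*b^3 + 2.15*b^2 + 1.75*b + 1.21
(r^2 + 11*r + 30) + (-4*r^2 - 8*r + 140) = -3*r^2 + 3*r + 170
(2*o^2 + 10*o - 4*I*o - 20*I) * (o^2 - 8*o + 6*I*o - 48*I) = 2*o^4 - 6*o^3 + 8*I*o^3 - 56*o^2 - 24*I*o^2 - 72*o - 320*I*o - 960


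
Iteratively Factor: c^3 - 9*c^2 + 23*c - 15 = (c - 1)*(c^2 - 8*c + 15) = (c - 5)*(c - 1)*(c - 3)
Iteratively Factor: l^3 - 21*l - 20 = (l - 5)*(l^2 + 5*l + 4) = (l - 5)*(l + 4)*(l + 1)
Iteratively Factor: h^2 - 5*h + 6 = (h - 2)*(h - 3)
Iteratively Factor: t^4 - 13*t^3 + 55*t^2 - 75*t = (t)*(t^3 - 13*t^2 + 55*t - 75) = t*(t - 5)*(t^2 - 8*t + 15) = t*(t - 5)*(t - 3)*(t - 5)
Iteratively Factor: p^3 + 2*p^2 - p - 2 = (p + 1)*(p^2 + p - 2) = (p - 1)*(p + 1)*(p + 2)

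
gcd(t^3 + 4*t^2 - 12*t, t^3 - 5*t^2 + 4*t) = t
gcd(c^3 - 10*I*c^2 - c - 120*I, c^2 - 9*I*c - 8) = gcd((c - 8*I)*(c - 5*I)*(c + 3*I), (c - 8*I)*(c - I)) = c - 8*I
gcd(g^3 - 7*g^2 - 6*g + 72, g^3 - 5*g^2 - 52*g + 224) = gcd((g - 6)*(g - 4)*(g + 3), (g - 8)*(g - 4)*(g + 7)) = g - 4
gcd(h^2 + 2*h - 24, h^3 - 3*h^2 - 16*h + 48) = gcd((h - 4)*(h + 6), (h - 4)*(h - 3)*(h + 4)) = h - 4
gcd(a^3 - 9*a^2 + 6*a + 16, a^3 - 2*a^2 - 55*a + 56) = a - 8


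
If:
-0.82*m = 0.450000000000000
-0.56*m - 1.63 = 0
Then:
No Solution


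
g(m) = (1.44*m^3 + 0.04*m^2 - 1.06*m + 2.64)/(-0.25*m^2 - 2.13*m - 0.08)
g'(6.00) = -3.77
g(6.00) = -14.12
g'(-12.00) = 27.33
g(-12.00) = 234.52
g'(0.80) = 0.80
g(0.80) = -1.31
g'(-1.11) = 2.88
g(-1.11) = 0.96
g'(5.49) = -3.62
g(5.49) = -12.24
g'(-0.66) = 4.21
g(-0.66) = 2.42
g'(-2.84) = 7.26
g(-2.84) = -6.83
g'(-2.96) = 7.81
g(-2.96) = -7.74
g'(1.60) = -1.26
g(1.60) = -1.68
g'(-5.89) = 55.20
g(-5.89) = -74.87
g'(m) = (0.5*m + 2.13)*(1.44*m^3 + 0.04*m^2 - 1.06*m + 2.64)/(-0.25*m^2 - 2.13*m - 0.08)^2 + (4.32*m^2 + 0.08*m - 1.06)/(-0.25*m^2 - 2.13*m - 0.08) = (-0.36*m^4 - 6.1344*m^3 - 0.6958*m^2 + 1.3136*m + 5.708)/(0.0625*m^4 + 1.065*m^3 + 4.5769*m^2 + 0.3408*m + 0.0064)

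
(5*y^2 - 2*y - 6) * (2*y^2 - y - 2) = 10*y^4 - 9*y^3 - 20*y^2 + 10*y + 12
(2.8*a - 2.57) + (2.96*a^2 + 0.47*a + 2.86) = 2.96*a^2 + 3.27*a + 0.29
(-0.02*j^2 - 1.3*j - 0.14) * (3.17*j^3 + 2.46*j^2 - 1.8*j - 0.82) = -0.0634*j^5 - 4.1702*j^4 - 3.6058*j^3 + 2.012*j^2 + 1.318*j + 0.1148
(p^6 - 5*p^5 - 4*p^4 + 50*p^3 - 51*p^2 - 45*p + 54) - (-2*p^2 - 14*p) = p^6 - 5*p^5 - 4*p^4 + 50*p^3 - 49*p^2 - 31*p + 54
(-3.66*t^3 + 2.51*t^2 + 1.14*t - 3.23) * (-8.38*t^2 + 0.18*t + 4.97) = 30.6708*t^5 - 21.6926*t^4 - 27.2916*t^3 + 39.7473*t^2 + 5.0844*t - 16.0531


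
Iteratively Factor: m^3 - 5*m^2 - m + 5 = (m - 5)*(m^2 - 1) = (m - 5)*(m + 1)*(m - 1)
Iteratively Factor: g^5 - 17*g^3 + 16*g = (g - 4)*(g^4 + 4*g^3 - g^2 - 4*g) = (g - 4)*(g + 4)*(g^3 - g) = (g - 4)*(g + 1)*(g + 4)*(g^2 - g) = (g - 4)*(g - 1)*(g + 1)*(g + 4)*(g)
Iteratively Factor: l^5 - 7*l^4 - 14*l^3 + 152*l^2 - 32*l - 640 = (l - 4)*(l^4 - 3*l^3 - 26*l^2 + 48*l + 160) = (l - 4)^2*(l^3 + l^2 - 22*l - 40) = (l - 5)*(l - 4)^2*(l^2 + 6*l + 8) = (l - 5)*(l - 4)^2*(l + 4)*(l + 2)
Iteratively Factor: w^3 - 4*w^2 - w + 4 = (w - 1)*(w^2 - 3*w - 4) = (w - 1)*(w + 1)*(w - 4)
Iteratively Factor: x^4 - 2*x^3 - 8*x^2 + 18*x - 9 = (x - 3)*(x^3 + x^2 - 5*x + 3) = (x - 3)*(x - 1)*(x^2 + 2*x - 3) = (x - 3)*(x - 1)^2*(x + 3)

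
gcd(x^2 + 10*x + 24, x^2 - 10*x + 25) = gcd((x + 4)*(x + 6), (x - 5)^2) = 1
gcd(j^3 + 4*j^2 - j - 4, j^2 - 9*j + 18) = 1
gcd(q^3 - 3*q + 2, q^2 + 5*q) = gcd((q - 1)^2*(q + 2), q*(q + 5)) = 1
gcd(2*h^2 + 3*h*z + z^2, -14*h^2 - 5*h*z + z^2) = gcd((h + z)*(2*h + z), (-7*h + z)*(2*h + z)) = 2*h + z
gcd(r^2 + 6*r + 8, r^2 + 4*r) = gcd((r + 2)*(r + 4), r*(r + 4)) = r + 4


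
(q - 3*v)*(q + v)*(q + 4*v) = q^3 + 2*q^2*v - 11*q*v^2 - 12*v^3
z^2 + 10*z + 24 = (z + 4)*(z + 6)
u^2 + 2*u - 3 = (u - 1)*(u + 3)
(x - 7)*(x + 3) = x^2 - 4*x - 21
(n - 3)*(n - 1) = n^2 - 4*n + 3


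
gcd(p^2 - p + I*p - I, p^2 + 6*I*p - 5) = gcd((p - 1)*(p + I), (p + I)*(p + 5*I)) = p + I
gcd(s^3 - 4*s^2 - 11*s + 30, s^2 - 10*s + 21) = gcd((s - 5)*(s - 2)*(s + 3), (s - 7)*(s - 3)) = 1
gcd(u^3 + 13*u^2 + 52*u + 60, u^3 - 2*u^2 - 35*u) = u + 5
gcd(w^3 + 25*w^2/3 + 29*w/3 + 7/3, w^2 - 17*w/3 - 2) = w + 1/3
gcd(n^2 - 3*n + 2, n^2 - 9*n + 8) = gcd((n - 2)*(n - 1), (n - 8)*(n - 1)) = n - 1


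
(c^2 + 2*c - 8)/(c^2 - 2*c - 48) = (-c^2 - 2*c + 8)/(-c^2 + 2*c + 48)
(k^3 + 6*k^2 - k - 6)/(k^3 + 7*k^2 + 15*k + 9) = (k^2 + 5*k - 6)/(k^2 + 6*k + 9)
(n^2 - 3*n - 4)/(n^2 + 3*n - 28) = (n + 1)/(n + 7)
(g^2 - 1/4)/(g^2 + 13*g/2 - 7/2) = (g + 1/2)/(g + 7)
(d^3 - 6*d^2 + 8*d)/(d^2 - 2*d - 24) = d*(-d^2 + 6*d - 8)/(-d^2 + 2*d + 24)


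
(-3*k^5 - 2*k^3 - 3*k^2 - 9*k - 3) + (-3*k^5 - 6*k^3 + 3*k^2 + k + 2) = -6*k^5 - 8*k^3 - 8*k - 1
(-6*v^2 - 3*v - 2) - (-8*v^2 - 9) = 2*v^2 - 3*v + 7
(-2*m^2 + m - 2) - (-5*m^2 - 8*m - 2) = 3*m^2 + 9*m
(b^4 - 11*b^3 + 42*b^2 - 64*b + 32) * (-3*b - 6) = -3*b^5 + 27*b^4 - 60*b^3 - 60*b^2 + 288*b - 192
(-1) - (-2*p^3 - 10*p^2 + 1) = 2*p^3 + 10*p^2 - 2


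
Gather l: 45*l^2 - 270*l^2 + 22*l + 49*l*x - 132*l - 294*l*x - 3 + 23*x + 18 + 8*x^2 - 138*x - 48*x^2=-225*l^2 + l*(-245*x - 110) - 40*x^2 - 115*x + 15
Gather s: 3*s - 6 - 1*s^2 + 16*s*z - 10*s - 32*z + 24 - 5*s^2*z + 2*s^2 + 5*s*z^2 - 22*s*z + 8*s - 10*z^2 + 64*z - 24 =s^2*(1 - 5*z) + s*(5*z^2 - 6*z + 1) - 10*z^2 + 32*z - 6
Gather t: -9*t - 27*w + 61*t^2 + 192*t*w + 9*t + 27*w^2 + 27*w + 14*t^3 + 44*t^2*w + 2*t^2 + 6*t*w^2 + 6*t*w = 14*t^3 + t^2*(44*w + 63) + t*(6*w^2 + 198*w) + 27*w^2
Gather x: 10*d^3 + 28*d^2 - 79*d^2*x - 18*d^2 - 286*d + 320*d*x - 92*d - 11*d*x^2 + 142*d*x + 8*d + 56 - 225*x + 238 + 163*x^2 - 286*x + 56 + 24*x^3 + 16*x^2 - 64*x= 10*d^3 + 10*d^2 - 370*d + 24*x^3 + x^2*(179 - 11*d) + x*(-79*d^2 + 462*d - 575) + 350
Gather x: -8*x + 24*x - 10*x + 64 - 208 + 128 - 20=6*x - 36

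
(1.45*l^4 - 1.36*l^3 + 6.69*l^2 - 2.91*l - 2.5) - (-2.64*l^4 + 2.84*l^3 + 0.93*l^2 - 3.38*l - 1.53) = 4.09*l^4 - 4.2*l^3 + 5.76*l^2 + 0.47*l - 0.97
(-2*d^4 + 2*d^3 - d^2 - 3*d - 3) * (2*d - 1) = -4*d^5 + 6*d^4 - 4*d^3 - 5*d^2 - 3*d + 3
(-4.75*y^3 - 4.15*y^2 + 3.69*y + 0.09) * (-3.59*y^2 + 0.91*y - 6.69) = 17.0525*y^5 + 10.576*y^4 + 14.7539*y^3 + 30.7983*y^2 - 24.6042*y - 0.6021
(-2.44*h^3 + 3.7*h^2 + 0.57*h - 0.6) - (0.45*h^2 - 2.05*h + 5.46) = -2.44*h^3 + 3.25*h^2 + 2.62*h - 6.06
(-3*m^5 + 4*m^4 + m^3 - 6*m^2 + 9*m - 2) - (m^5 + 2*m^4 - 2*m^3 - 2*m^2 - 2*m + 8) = -4*m^5 + 2*m^4 + 3*m^3 - 4*m^2 + 11*m - 10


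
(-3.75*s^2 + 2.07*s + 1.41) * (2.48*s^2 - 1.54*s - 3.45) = -9.3*s^4 + 10.9086*s^3 + 13.2465*s^2 - 9.3129*s - 4.8645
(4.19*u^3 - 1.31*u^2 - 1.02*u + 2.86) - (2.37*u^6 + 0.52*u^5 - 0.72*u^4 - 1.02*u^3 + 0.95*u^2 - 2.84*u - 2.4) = -2.37*u^6 - 0.52*u^5 + 0.72*u^4 + 5.21*u^3 - 2.26*u^2 + 1.82*u + 5.26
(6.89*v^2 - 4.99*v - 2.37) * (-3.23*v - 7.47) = -22.2547*v^3 - 35.3506*v^2 + 44.9304*v + 17.7039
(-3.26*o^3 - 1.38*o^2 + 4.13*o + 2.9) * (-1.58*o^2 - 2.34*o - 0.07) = 5.1508*o^5 + 9.8088*o^4 - 3.068*o^3 - 14.1496*o^2 - 7.0751*o - 0.203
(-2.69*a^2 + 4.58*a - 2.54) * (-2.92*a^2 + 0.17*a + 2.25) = 7.8548*a^4 - 13.8309*a^3 + 2.1429*a^2 + 9.8732*a - 5.715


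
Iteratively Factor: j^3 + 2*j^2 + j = (j + 1)*(j^2 + j) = j*(j + 1)*(j + 1)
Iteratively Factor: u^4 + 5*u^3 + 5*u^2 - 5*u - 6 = (u + 1)*(u^3 + 4*u^2 + u - 6) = (u + 1)*(u + 2)*(u^2 + 2*u - 3) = (u + 1)*(u + 2)*(u + 3)*(u - 1)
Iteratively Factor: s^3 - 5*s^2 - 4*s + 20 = (s - 5)*(s^2 - 4) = (s - 5)*(s - 2)*(s + 2)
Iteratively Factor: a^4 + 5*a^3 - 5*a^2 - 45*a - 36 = (a + 3)*(a^3 + 2*a^2 - 11*a - 12) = (a + 1)*(a + 3)*(a^2 + a - 12) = (a - 3)*(a + 1)*(a + 3)*(a + 4)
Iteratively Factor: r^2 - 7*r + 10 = (r - 2)*(r - 5)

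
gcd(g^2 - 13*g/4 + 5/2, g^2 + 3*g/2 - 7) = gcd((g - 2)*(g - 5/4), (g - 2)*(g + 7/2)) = g - 2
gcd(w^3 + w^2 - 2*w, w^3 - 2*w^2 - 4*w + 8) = w + 2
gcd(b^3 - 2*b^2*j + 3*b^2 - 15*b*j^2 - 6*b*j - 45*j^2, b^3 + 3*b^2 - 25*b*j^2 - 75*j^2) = b^2 - 5*b*j + 3*b - 15*j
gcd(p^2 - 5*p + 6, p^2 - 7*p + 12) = p - 3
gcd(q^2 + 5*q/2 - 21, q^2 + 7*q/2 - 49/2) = q - 7/2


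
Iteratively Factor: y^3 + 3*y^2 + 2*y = (y)*(y^2 + 3*y + 2) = y*(y + 2)*(y + 1)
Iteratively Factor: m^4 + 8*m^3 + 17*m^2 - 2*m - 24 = (m + 2)*(m^3 + 6*m^2 + 5*m - 12) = (m - 1)*(m + 2)*(m^2 + 7*m + 12) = (m - 1)*(m + 2)*(m + 4)*(m + 3)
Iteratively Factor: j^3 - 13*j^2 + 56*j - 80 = (j - 4)*(j^2 - 9*j + 20) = (j - 4)^2*(j - 5)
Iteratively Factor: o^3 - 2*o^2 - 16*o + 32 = (o - 4)*(o^2 + 2*o - 8) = (o - 4)*(o - 2)*(o + 4)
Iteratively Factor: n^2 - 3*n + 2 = (n - 1)*(n - 2)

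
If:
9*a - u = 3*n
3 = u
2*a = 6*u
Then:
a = 9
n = 26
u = 3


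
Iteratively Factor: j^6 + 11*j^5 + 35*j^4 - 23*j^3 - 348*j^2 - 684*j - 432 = (j + 3)*(j^5 + 8*j^4 + 11*j^3 - 56*j^2 - 180*j - 144) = (j + 2)*(j + 3)*(j^4 + 6*j^3 - j^2 - 54*j - 72) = (j + 2)^2*(j + 3)*(j^3 + 4*j^2 - 9*j - 36) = (j - 3)*(j + 2)^2*(j + 3)*(j^2 + 7*j + 12) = (j - 3)*(j + 2)^2*(j + 3)*(j + 4)*(j + 3)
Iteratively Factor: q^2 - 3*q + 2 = (q - 2)*(q - 1)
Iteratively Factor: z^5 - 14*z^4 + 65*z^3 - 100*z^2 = (z)*(z^4 - 14*z^3 + 65*z^2 - 100*z) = z*(z - 5)*(z^3 - 9*z^2 + 20*z) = z^2*(z - 5)*(z^2 - 9*z + 20) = z^2*(z - 5)*(z - 4)*(z - 5)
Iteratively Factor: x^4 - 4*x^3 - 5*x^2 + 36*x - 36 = (x - 2)*(x^3 - 2*x^2 - 9*x + 18) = (x - 3)*(x - 2)*(x^2 + x - 6) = (x - 3)*(x - 2)*(x + 3)*(x - 2)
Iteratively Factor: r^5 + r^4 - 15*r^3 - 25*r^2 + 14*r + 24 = (r - 1)*(r^4 + 2*r^3 - 13*r^2 - 38*r - 24) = (r - 1)*(r + 3)*(r^3 - r^2 - 10*r - 8) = (r - 1)*(r + 1)*(r + 3)*(r^2 - 2*r - 8) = (r - 4)*(r - 1)*(r + 1)*(r + 3)*(r + 2)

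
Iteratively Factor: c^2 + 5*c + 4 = (c + 1)*(c + 4)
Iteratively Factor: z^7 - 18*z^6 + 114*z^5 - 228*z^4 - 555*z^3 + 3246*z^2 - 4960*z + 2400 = (z + 3)*(z^6 - 21*z^5 + 177*z^4 - 759*z^3 + 1722*z^2 - 1920*z + 800) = (z - 5)*(z + 3)*(z^5 - 16*z^4 + 97*z^3 - 274*z^2 + 352*z - 160) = (z - 5)*(z - 2)*(z + 3)*(z^4 - 14*z^3 + 69*z^2 - 136*z + 80) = (z - 5)^2*(z - 2)*(z + 3)*(z^3 - 9*z^2 + 24*z - 16) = (z - 5)^2*(z - 2)*(z - 1)*(z + 3)*(z^2 - 8*z + 16) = (z - 5)^2*(z - 4)*(z - 2)*(z - 1)*(z + 3)*(z - 4)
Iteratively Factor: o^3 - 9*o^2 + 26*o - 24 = (o - 3)*(o^2 - 6*o + 8) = (o - 3)*(o - 2)*(o - 4)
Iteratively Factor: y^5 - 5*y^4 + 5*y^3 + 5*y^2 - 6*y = (y + 1)*(y^4 - 6*y^3 + 11*y^2 - 6*y) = (y - 1)*(y + 1)*(y^3 - 5*y^2 + 6*y) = y*(y - 1)*(y + 1)*(y^2 - 5*y + 6) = y*(y - 3)*(y - 1)*(y + 1)*(y - 2)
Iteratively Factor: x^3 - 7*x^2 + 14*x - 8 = (x - 4)*(x^2 - 3*x + 2) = (x - 4)*(x - 2)*(x - 1)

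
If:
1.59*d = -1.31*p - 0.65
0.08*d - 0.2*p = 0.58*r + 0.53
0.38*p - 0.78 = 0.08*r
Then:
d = -1.80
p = 1.69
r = -1.74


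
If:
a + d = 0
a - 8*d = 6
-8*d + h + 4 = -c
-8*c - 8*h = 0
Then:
No Solution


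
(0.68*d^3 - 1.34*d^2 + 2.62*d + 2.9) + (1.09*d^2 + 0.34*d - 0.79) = 0.68*d^3 - 0.25*d^2 + 2.96*d + 2.11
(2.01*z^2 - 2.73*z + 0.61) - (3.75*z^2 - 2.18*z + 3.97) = -1.74*z^2 - 0.55*z - 3.36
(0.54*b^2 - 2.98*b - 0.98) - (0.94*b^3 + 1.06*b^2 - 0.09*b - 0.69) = -0.94*b^3 - 0.52*b^2 - 2.89*b - 0.29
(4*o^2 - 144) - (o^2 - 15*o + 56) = 3*o^2 + 15*o - 200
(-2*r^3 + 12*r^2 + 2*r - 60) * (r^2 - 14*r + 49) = -2*r^5 + 40*r^4 - 264*r^3 + 500*r^2 + 938*r - 2940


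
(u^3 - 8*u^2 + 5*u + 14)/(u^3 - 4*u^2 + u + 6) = (u - 7)/(u - 3)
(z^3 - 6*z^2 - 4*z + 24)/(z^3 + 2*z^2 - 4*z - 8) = (z - 6)/(z + 2)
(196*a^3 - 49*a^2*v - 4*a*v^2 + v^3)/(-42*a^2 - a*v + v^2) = (-28*a^2 + 3*a*v + v^2)/(6*a + v)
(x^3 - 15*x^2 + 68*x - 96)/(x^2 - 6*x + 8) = (x^2 - 11*x + 24)/(x - 2)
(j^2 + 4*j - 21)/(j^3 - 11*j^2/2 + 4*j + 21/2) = 2*(j + 7)/(2*j^2 - 5*j - 7)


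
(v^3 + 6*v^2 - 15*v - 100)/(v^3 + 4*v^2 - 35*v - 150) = (v - 4)/(v - 6)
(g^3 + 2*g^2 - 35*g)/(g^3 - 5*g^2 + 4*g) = (g^2 + 2*g - 35)/(g^2 - 5*g + 4)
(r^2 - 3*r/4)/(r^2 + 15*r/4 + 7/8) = 2*r*(4*r - 3)/(8*r^2 + 30*r + 7)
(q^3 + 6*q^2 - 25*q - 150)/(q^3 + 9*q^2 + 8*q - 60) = (q - 5)/(q - 2)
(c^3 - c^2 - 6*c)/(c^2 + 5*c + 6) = c*(c - 3)/(c + 3)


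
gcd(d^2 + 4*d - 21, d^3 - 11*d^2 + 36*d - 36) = d - 3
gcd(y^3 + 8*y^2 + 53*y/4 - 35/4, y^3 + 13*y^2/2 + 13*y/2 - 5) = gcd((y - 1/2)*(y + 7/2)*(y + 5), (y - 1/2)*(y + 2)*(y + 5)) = y^2 + 9*y/2 - 5/2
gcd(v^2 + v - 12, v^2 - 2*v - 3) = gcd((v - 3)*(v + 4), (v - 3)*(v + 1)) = v - 3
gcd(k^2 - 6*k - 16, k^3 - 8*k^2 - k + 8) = k - 8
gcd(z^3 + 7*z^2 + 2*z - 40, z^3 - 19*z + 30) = z^2 + 3*z - 10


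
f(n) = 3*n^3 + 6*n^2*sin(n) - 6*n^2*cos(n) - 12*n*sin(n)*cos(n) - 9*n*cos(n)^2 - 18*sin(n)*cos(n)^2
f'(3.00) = 43.38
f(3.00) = 118.16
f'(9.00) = 502.33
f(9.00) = 2797.25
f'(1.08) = 44.90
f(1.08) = -4.42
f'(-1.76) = -11.52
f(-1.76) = -26.03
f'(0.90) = 26.29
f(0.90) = -10.86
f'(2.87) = 47.71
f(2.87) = 112.24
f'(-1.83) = -17.95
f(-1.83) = -24.99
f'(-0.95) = 40.12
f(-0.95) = -7.67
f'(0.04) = -28.25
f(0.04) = -1.11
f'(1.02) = 38.98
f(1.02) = -6.94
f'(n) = 6*n^2*sin(n) + 6*n^2*cos(n) + 9*n^2 + 12*n*sin(n)^2 + 18*n*sin(n)*cos(n) + 12*n*sin(n) - 12*n*cos(n)^2 - 12*n*cos(n) + 36*sin(n)^2*cos(n) - 12*sin(n)*cos(n) - 18*cos(n)^3 - 9*cos(n)^2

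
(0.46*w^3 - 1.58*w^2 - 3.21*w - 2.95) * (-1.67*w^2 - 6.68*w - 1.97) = -0.7682*w^5 - 0.4342*w^4 + 15.0089*w^3 + 29.4819*w^2 + 26.0297*w + 5.8115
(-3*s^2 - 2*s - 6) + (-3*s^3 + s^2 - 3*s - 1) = -3*s^3 - 2*s^2 - 5*s - 7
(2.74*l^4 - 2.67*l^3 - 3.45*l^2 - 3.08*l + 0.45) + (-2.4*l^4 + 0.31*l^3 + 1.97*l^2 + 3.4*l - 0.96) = 0.34*l^4 - 2.36*l^3 - 1.48*l^2 + 0.32*l - 0.51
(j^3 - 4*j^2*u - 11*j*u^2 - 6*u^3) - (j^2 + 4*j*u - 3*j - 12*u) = j^3 - 4*j^2*u - j^2 - 11*j*u^2 - 4*j*u + 3*j - 6*u^3 + 12*u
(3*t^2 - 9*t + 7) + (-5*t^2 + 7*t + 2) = -2*t^2 - 2*t + 9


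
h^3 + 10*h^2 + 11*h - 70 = (h - 2)*(h + 5)*(h + 7)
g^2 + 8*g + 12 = (g + 2)*(g + 6)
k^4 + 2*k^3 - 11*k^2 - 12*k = k*(k - 3)*(k + 1)*(k + 4)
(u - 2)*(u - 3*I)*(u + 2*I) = u^3 - 2*u^2 - I*u^2 + 6*u + 2*I*u - 12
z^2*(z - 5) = z^3 - 5*z^2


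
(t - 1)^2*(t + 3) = t^3 + t^2 - 5*t + 3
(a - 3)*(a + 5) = a^2 + 2*a - 15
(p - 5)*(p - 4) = p^2 - 9*p + 20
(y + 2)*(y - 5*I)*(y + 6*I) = y^3 + 2*y^2 + I*y^2 + 30*y + 2*I*y + 60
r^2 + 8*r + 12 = (r + 2)*(r + 6)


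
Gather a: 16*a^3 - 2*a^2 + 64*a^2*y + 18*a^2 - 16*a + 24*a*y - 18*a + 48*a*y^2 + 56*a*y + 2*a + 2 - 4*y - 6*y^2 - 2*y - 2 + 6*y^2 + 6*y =16*a^3 + a^2*(64*y + 16) + a*(48*y^2 + 80*y - 32)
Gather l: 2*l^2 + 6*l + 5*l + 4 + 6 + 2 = 2*l^2 + 11*l + 12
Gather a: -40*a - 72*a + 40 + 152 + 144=336 - 112*a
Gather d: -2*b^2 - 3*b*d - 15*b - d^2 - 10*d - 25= -2*b^2 - 15*b - d^2 + d*(-3*b - 10) - 25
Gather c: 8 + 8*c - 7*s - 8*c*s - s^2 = c*(8 - 8*s) - s^2 - 7*s + 8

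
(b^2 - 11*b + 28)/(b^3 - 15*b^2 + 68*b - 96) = (b - 7)/(b^2 - 11*b + 24)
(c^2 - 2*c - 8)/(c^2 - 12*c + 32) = (c + 2)/(c - 8)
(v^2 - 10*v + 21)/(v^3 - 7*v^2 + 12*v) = (v - 7)/(v*(v - 4))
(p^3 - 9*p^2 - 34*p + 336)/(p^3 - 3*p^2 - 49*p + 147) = (p^2 - 2*p - 48)/(p^2 + 4*p - 21)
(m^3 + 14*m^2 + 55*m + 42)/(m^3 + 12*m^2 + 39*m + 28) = (m + 6)/(m + 4)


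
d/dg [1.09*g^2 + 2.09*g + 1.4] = 2.18*g + 2.09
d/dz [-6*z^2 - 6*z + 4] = -12*z - 6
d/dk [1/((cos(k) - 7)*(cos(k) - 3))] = 2*(cos(k) - 5)*sin(k)/((cos(k) - 7)^2*(cos(k) - 3)^2)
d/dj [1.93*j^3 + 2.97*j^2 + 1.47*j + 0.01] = 5.79*j^2 + 5.94*j + 1.47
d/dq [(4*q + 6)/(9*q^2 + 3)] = 4*(-3*q^2 - 9*q + 1)/(3*(9*q^4 + 6*q^2 + 1))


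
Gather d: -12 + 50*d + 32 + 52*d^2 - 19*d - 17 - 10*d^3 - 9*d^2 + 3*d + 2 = -10*d^3 + 43*d^2 + 34*d + 5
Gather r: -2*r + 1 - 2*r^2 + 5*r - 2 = -2*r^2 + 3*r - 1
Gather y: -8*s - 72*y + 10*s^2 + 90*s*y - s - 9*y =10*s^2 - 9*s + y*(90*s - 81)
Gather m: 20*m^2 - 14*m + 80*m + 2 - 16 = 20*m^2 + 66*m - 14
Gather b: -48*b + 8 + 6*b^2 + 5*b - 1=6*b^2 - 43*b + 7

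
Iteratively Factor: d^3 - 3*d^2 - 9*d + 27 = (d - 3)*(d^2 - 9) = (d - 3)*(d + 3)*(d - 3)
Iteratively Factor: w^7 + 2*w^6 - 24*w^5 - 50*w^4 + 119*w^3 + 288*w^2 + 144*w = (w - 4)*(w^6 + 6*w^5 - 50*w^3 - 81*w^2 - 36*w) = (w - 4)*(w - 3)*(w^5 + 9*w^4 + 27*w^3 + 31*w^2 + 12*w) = (w - 4)*(w - 3)*(w + 3)*(w^4 + 6*w^3 + 9*w^2 + 4*w) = w*(w - 4)*(w - 3)*(w + 3)*(w^3 + 6*w^2 + 9*w + 4) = w*(w - 4)*(w - 3)*(w + 1)*(w + 3)*(w^2 + 5*w + 4) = w*(w - 4)*(w - 3)*(w + 1)^2*(w + 3)*(w + 4)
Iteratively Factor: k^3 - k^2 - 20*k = (k + 4)*(k^2 - 5*k) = (k - 5)*(k + 4)*(k)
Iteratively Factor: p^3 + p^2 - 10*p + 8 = (p - 1)*(p^2 + 2*p - 8) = (p - 1)*(p + 4)*(p - 2)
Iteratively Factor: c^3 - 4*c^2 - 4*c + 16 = (c + 2)*(c^2 - 6*c + 8) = (c - 2)*(c + 2)*(c - 4)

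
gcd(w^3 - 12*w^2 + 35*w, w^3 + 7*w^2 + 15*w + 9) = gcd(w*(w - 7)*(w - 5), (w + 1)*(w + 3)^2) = 1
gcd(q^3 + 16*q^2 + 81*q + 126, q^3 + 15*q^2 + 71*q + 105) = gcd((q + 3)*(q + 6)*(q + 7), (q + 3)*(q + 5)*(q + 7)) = q^2 + 10*q + 21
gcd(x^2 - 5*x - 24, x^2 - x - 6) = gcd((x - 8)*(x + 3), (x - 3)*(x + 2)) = 1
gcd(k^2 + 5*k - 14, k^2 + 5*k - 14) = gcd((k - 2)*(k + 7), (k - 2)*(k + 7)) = k^2 + 5*k - 14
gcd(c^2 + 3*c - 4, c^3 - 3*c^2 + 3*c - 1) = c - 1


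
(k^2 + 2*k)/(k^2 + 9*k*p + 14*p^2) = k*(k + 2)/(k^2 + 9*k*p + 14*p^2)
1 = 1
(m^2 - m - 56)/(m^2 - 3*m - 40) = (m + 7)/(m + 5)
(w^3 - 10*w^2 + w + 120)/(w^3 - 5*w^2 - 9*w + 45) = (w - 8)/(w - 3)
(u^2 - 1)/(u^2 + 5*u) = (u^2 - 1)/(u*(u + 5))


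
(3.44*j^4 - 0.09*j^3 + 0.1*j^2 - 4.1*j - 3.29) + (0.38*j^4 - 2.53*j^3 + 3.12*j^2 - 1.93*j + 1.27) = 3.82*j^4 - 2.62*j^3 + 3.22*j^2 - 6.03*j - 2.02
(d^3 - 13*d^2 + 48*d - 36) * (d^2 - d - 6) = d^5 - 14*d^4 + 55*d^3 - 6*d^2 - 252*d + 216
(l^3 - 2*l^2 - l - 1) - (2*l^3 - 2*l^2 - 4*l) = -l^3 + 3*l - 1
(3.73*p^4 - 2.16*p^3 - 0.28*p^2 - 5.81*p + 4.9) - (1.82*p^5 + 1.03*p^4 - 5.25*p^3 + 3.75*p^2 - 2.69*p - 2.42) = -1.82*p^5 + 2.7*p^4 + 3.09*p^3 - 4.03*p^2 - 3.12*p + 7.32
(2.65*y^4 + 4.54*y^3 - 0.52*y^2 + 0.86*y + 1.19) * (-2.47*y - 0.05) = -6.5455*y^5 - 11.3463*y^4 + 1.0574*y^3 - 2.0982*y^2 - 2.9823*y - 0.0595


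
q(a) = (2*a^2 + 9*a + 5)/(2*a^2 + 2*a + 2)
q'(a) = (-4*a - 2)*(2*a^2 + 9*a + 5)/(2*a^2 + 2*a + 2)^2 + (4*a + 9)/(2*a^2 + 2*a + 2)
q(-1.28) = -1.19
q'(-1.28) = 0.06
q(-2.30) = -0.64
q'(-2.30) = -0.60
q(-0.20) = 1.95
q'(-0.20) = 3.49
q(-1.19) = -1.17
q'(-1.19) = 0.41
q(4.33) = 1.69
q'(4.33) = -0.13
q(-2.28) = -0.65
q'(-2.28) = -0.61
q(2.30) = 2.11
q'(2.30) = -0.32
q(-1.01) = -1.01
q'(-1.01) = 1.43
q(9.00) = 1.36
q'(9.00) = -0.04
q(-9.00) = 0.59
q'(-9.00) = -0.05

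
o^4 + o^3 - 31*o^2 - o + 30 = (o - 5)*(o - 1)*(o + 1)*(o + 6)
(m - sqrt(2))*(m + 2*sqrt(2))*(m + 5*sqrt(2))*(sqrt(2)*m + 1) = sqrt(2)*m^4 + 13*m^3 + 12*sqrt(2)*m^2 - 34*m - 20*sqrt(2)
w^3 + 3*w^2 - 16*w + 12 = (w - 2)*(w - 1)*(w + 6)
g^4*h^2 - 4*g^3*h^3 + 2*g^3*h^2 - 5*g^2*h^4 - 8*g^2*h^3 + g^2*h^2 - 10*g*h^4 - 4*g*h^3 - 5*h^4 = (g - 5*h)*(g + h)*(g*h + h)^2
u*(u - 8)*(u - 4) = u^3 - 12*u^2 + 32*u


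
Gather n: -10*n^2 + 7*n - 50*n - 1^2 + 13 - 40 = -10*n^2 - 43*n - 28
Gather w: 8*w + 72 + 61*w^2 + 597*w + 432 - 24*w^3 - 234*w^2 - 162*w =-24*w^3 - 173*w^2 + 443*w + 504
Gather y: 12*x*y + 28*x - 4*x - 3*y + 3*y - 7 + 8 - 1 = 12*x*y + 24*x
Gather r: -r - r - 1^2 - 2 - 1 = -2*r - 4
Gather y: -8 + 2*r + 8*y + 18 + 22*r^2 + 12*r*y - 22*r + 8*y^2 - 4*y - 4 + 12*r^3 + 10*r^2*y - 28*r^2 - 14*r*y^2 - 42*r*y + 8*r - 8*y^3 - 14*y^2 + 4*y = 12*r^3 - 6*r^2 - 12*r - 8*y^3 + y^2*(-14*r - 6) + y*(10*r^2 - 30*r + 8) + 6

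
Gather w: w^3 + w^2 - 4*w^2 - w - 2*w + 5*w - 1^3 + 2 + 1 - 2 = w^3 - 3*w^2 + 2*w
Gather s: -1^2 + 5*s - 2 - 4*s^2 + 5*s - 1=-4*s^2 + 10*s - 4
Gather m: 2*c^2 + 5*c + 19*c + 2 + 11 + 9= 2*c^2 + 24*c + 22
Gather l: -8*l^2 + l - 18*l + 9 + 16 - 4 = -8*l^2 - 17*l + 21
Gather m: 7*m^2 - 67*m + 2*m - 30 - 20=7*m^2 - 65*m - 50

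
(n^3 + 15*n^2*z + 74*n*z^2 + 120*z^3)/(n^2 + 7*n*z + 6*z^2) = (n^2 + 9*n*z + 20*z^2)/(n + z)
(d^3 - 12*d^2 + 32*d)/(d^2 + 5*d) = (d^2 - 12*d + 32)/(d + 5)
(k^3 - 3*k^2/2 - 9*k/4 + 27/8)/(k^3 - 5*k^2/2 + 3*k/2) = (k^2 - 9/4)/(k*(k - 1))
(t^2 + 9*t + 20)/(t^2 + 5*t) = (t + 4)/t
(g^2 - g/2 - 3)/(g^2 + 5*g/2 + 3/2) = (g - 2)/(g + 1)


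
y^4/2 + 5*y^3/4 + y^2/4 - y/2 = y*(y/2 + 1)*(y - 1/2)*(y + 1)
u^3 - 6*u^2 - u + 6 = (u - 6)*(u - 1)*(u + 1)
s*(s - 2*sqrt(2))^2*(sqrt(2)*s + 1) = sqrt(2)*s^4 - 7*s^3 + 4*sqrt(2)*s^2 + 8*s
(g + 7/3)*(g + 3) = g^2 + 16*g/3 + 7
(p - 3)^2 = p^2 - 6*p + 9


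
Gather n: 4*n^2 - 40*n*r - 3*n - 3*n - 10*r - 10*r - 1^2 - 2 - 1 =4*n^2 + n*(-40*r - 6) - 20*r - 4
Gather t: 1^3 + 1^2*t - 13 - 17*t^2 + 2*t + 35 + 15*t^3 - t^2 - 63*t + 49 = 15*t^3 - 18*t^2 - 60*t + 72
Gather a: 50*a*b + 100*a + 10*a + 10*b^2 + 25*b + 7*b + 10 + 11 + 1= a*(50*b + 110) + 10*b^2 + 32*b + 22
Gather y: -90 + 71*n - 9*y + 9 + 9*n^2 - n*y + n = 9*n^2 + 72*n + y*(-n - 9) - 81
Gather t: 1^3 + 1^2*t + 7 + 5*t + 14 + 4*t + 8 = 10*t + 30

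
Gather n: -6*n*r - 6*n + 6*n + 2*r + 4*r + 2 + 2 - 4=-6*n*r + 6*r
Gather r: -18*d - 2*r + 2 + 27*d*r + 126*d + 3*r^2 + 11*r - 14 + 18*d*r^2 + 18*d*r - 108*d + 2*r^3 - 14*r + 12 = 2*r^3 + r^2*(18*d + 3) + r*(45*d - 5)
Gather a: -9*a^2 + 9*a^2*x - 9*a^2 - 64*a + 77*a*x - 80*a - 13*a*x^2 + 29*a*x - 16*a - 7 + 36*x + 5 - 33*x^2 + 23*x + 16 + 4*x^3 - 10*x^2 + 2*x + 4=a^2*(9*x - 18) + a*(-13*x^2 + 106*x - 160) + 4*x^3 - 43*x^2 + 61*x + 18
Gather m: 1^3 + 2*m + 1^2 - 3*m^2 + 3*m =-3*m^2 + 5*m + 2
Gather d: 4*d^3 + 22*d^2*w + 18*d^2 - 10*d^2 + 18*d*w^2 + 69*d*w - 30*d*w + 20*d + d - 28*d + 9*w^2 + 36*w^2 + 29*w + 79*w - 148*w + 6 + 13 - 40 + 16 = 4*d^3 + d^2*(22*w + 8) + d*(18*w^2 + 39*w - 7) + 45*w^2 - 40*w - 5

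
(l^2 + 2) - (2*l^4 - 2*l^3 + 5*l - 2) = -2*l^4 + 2*l^3 + l^2 - 5*l + 4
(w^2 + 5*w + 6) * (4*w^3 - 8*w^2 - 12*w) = 4*w^5 + 12*w^4 - 28*w^3 - 108*w^2 - 72*w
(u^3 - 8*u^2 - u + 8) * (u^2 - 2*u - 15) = u^5 - 10*u^4 + 130*u^2 - u - 120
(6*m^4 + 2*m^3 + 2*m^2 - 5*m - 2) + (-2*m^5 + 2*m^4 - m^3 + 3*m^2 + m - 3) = -2*m^5 + 8*m^4 + m^3 + 5*m^2 - 4*m - 5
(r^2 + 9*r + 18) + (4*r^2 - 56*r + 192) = 5*r^2 - 47*r + 210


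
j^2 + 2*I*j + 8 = (j - 2*I)*(j + 4*I)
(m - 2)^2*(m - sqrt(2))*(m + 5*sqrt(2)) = m^4 - 4*m^3 + 4*sqrt(2)*m^3 - 16*sqrt(2)*m^2 - 6*m^2 + 16*sqrt(2)*m + 40*m - 40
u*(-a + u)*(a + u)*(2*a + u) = -2*a^3*u - a^2*u^2 + 2*a*u^3 + u^4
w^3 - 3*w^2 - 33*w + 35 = (w - 7)*(w - 1)*(w + 5)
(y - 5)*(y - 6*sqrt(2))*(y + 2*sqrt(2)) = y^3 - 4*sqrt(2)*y^2 - 5*y^2 - 24*y + 20*sqrt(2)*y + 120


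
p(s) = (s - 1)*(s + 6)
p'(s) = 2*s + 5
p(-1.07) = -10.21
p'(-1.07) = 2.86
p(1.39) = 2.88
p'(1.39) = 7.78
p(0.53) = -3.07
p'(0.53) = 6.06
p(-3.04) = -11.96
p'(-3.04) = -1.08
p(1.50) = 3.75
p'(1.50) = 8.00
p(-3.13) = -11.85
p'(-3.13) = -1.26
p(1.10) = 0.71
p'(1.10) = 7.20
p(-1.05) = -10.15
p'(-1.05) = 2.90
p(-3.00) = -12.00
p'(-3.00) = -1.00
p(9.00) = 120.00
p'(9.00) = 23.00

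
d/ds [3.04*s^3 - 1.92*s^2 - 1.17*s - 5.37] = 9.12*s^2 - 3.84*s - 1.17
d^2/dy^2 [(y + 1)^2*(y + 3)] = 6*y + 10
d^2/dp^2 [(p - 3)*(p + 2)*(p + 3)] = 6*p + 4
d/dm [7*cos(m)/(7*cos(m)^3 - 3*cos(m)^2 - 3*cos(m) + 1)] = 112*(14*cos(m)^3 - 3*cos(m)^2 - 1)*sin(m)/(-9*cos(m) + 6*cos(2*m) - 7*cos(3*m) + 2)^2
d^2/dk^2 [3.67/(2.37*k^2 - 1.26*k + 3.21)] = (-41.228046*k^2 + 21.918708*k + 3.67*(4.74*k - 1.26)*(9.48*k - 2.52) - 55.840518)/(2.37*k^2 - 1.26*k + 3.21)^3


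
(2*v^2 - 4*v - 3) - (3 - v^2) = 3*v^2 - 4*v - 6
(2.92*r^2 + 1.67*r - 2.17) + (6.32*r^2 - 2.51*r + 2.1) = 9.24*r^2 - 0.84*r - 0.0699999999999998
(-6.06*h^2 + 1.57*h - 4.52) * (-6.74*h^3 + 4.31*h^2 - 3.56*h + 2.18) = 40.8444*h^5 - 36.7004*h^4 + 58.8051*h^3 - 38.2812*h^2 + 19.5138*h - 9.8536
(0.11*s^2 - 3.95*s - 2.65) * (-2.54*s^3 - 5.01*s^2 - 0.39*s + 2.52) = -0.2794*s^5 + 9.4819*s^4 + 26.4776*s^3 + 15.0942*s^2 - 8.9205*s - 6.678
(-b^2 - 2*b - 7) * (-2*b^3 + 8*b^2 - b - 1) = 2*b^5 - 4*b^4 - b^3 - 53*b^2 + 9*b + 7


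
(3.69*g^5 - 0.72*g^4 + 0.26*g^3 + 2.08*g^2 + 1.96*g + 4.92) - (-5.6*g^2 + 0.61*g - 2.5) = 3.69*g^5 - 0.72*g^4 + 0.26*g^3 + 7.68*g^2 + 1.35*g + 7.42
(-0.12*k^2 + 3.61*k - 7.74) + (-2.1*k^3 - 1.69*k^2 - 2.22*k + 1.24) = -2.1*k^3 - 1.81*k^2 + 1.39*k - 6.5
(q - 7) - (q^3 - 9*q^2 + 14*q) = -q^3 + 9*q^2 - 13*q - 7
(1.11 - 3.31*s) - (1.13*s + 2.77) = -4.44*s - 1.66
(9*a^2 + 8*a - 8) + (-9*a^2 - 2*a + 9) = 6*a + 1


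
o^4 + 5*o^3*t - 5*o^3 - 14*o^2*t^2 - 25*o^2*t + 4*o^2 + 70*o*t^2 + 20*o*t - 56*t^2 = (o - 4)*(o - 1)*(o - 2*t)*(o + 7*t)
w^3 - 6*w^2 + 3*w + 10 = (w - 5)*(w - 2)*(w + 1)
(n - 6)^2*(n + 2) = n^3 - 10*n^2 + 12*n + 72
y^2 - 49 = (y - 7)*(y + 7)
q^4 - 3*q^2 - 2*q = q*(q - 2)*(q + 1)^2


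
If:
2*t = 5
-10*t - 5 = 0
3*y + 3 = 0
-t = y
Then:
No Solution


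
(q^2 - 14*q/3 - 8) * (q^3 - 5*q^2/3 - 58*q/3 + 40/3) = q^5 - 19*q^4/3 - 176*q^3/9 + 1052*q^2/9 + 832*q/9 - 320/3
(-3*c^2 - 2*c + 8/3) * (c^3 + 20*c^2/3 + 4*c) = -3*c^5 - 22*c^4 - 68*c^3/3 + 88*c^2/9 + 32*c/3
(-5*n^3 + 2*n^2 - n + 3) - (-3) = -5*n^3 + 2*n^2 - n + 6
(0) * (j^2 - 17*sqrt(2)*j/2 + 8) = 0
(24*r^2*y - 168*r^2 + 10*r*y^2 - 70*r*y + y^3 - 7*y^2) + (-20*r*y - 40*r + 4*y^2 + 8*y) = 24*r^2*y - 168*r^2 + 10*r*y^2 - 90*r*y - 40*r + y^3 - 3*y^2 + 8*y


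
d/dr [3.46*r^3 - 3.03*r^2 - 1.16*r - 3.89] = 10.38*r^2 - 6.06*r - 1.16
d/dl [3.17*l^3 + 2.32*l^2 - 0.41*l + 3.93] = 9.51*l^2 + 4.64*l - 0.41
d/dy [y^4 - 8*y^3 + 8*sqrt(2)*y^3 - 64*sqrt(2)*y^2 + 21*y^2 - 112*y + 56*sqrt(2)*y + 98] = 4*y^3 - 24*y^2 + 24*sqrt(2)*y^2 - 128*sqrt(2)*y + 42*y - 112 + 56*sqrt(2)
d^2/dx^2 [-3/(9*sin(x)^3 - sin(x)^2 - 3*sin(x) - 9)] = 3*(-729*sin(x)^5 + 99*sin(x)^4 + 1022*sin(x)^3 - 882*sin(x)^2 - 129*sin(x) + 531)*sin(x)/(-9*sin(x)^3 + sin(x)^2 + 3*sin(x) + 9)^3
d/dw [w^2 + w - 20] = 2*w + 1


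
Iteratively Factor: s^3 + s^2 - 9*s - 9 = (s + 1)*(s^2 - 9) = (s + 1)*(s + 3)*(s - 3)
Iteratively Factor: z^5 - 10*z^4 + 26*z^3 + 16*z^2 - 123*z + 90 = (z - 5)*(z^4 - 5*z^3 + z^2 + 21*z - 18) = (z - 5)*(z + 2)*(z^3 - 7*z^2 + 15*z - 9) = (z - 5)*(z - 3)*(z + 2)*(z^2 - 4*z + 3) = (z - 5)*(z - 3)*(z - 1)*(z + 2)*(z - 3)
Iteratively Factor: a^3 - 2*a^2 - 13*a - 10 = (a - 5)*(a^2 + 3*a + 2) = (a - 5)*(a + 1)*(a + 2)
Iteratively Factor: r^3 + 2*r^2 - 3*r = (r - 1)*(r^2 + 3*r) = r*(r - 1)*(r + 3)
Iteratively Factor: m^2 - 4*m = (m - 4)*(m)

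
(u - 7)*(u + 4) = u^2 - 3*u - 28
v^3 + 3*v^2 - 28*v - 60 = (v - 5)*(v + 2)*(v + 6)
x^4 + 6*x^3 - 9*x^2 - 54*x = x*(x - 3)*(x + 3)*(x + 6)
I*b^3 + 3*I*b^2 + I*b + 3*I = (b + 3)*(b + I)*(I*b + 1)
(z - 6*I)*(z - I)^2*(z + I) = z^4 - 7*I*z^3 - 5*z^2 - 7*I*z - 6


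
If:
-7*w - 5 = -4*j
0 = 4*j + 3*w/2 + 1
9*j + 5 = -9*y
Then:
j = 1/68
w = -12/17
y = -349/612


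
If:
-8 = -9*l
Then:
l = 8/9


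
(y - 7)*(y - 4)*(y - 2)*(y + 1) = y^4 - 12*y^3 + 37*y^2 - 6*y - 56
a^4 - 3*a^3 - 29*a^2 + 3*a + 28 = (a - 7)*(a - 1)*(a + 1)*(a + 4)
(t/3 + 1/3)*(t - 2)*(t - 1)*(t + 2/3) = t^4/3 - 4*t^3/9 - 7*t^2/9 + 4*t/9 + 4/9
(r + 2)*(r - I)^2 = r^3 + 2*r^2 - 2*I*r^2 - r - 4*I*r - 2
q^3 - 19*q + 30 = (q - 3)*(q - 2)*(q + 5)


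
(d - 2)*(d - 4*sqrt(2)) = d^2 - 4*sqrt(2)*d - 2*d + 8*sqrt(2)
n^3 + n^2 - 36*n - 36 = (n - 6)*(n + 1)*(n + 6)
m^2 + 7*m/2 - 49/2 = (m - 7/2)*(m + 7)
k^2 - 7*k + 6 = (k - 6)*(k - 1)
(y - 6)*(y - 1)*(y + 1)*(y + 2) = y^4 - 4*y^3 - 13*y^2 + 4*y + 12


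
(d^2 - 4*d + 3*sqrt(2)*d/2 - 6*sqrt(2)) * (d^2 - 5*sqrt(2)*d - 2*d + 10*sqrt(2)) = d^4 - 6*d^3 - 7*sqrt(2)*d^3/2 - 7*d^2 + 21*sqrt(2)*d^2 - 28*sqrt(2)*d + 90*d - 120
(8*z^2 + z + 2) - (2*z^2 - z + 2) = 6*z^2 + 2*z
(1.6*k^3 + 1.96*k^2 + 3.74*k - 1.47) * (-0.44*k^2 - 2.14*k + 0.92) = -0.704*k^5 - 4.2864*k^4 - 4.368*k^3 - 5.5536*k^2 + 6.5866*k - 1.3524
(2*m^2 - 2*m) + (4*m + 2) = 2*m^2 + 2*m + 2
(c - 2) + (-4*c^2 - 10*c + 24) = -4*c^2 - 9*c + 22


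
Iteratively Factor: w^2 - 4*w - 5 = (w - 5)*(w + 1)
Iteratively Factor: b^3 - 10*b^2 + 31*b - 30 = (b - 3)*(b^2 - 7*b + 10) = (b - 3)*(b - 2)*(b - 5)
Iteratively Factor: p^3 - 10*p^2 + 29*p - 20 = (p - 4)*(p^2 - 6*p + 5) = (p - 4)*(p - 1)*(p - 5)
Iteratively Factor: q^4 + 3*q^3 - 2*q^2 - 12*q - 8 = (q + 1)*(q^3 + 2*q^2 - 4*q - 8) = (q - 2)*(q + 1)*(q^2 + 4*q + 4) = (q - 2)*(q + 1)*(q + 2)*(q + 2)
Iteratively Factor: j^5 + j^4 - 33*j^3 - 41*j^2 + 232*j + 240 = (j - 5)*(j^4 + 6*j^3 - 3*j^2 - 56*j - 48) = (j - 5)*(j + 1)*(j^3 + 5*j^2 - 8*j - 48) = (j - 5)*(j + 1)*(j + 4)*(j^2 + j - 12) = (j - 5)*(j + 1)*(j + 4)^2*(j - 3)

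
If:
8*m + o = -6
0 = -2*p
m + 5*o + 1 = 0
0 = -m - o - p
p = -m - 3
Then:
No Solution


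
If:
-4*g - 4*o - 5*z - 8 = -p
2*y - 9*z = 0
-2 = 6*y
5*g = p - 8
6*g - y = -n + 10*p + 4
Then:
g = p/5 - 8/5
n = 44*p/5 + 199/15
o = p/20 - 83/270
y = -1/3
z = -2/27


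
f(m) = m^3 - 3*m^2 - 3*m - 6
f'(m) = 3*m^2 - 6*m - 3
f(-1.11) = -7.73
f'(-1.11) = 7.36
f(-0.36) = -5.36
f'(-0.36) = -0.45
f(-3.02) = -51.84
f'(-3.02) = 42.48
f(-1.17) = -8.20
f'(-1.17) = 8.13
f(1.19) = -12.13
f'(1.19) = -5.89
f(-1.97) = -19.38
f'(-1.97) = 20.46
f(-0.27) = -5.43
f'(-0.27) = -1.16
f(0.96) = -10.76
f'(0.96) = -6.00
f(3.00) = -15.00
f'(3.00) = 6.00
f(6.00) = 84.00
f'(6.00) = 69.00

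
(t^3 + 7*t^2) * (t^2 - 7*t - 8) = t^5 - 57*t^3 - 56*t^2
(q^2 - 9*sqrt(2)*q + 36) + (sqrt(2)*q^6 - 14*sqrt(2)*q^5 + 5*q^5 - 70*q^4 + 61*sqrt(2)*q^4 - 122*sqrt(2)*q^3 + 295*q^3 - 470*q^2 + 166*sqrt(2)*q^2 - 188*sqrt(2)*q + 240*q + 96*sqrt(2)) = sqrt(2)*q^6 - 14*sqrt(2)*q^5 + 5*q^5 - 70*q^4 + 61*sqrt(2)*q^4 - 122*sqrt(2)*q^3 + 295*q^3 - 469*q^2 + 166*sqrt(2)*q^2 - 197*sqrt(2)*q + 240*q + 36 + 96*sqrt(2)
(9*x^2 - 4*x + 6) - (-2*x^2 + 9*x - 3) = 11*x^2 - 13*x + 9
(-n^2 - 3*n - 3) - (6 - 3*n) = -n^2 - 9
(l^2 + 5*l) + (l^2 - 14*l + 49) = 2*l^2 - 9*l + 49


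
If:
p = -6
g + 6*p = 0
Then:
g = 36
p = -6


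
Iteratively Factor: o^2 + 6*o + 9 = (o + 3)*(o + 3)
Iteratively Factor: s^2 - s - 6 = (s + 2)*(s - 3)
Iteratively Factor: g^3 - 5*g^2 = (g)*(g^2 - 5*g) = g*(g - 5)*(g)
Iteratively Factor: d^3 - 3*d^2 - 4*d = (d)*(d^2 - 3*d - 4) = d*(d - 4)*(d + 1)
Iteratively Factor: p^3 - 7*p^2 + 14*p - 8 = (p - 2)*(p^2 - 5*p + 4) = (p - 4)*(p - 2)*(p - 1)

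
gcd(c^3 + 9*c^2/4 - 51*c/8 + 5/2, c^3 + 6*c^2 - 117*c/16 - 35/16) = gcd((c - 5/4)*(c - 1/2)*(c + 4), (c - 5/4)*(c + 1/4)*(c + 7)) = c - 5/4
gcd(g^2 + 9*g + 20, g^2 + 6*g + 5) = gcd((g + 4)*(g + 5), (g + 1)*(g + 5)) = g + 5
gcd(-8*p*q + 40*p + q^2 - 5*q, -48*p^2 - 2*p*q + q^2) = 8*p - q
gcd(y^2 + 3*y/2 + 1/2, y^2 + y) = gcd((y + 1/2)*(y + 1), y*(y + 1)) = y + 1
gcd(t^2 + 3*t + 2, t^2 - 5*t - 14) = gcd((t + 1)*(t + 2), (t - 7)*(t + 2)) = t + 2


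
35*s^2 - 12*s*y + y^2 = (-7*s + y)*(-5*s + y)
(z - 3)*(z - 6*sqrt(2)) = z^2 - 6*sqrt(2)*z - 3*z + 18*sqrt(2)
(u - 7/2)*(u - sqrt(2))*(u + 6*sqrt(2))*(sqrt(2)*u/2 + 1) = sqrt(2)*u^4/2 - 7*sqrt(2)*u^3/4 + 6*u^3 - 21*u^2 - sqrt(2)*u^2 - 12*u + 7*sqrt(2)*u/2 + 42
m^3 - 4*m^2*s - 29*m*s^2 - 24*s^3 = (m - 8*s)*(m + s)*(m + 3*s)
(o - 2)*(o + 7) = o^2 + 5*o - 14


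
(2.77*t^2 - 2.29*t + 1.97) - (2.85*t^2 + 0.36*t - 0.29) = -0.0800000000000001*t^2 - 2.65*t + 2.26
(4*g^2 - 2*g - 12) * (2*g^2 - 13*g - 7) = 8*g^4 - 56*g^3 - 26*g^2 + 170*g + 84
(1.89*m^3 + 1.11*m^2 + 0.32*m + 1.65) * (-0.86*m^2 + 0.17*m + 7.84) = -1.6254*m^5 - 0.6333*m^4 + 14.7311*m^3 + 7.3378*m^2 + 2.7893*m + 12.936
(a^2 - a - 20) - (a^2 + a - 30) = 10 - 2*a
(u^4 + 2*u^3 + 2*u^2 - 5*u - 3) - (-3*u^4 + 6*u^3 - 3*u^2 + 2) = 4*u^4 - 4*u^3 + 5*u^2 - 5*u - 5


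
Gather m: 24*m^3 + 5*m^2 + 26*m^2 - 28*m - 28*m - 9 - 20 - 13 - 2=24*m^3 + 31*m^2 - 56*m - 44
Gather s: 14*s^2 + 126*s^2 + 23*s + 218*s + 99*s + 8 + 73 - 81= 140*s^2 + 340*s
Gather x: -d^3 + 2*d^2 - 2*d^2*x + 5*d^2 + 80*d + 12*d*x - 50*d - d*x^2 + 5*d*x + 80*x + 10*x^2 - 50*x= -d^3 + 7*d^2 + 30*d + x^2*(10 - d) + x*(-2*d^2 + 17*d + 30)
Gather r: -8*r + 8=8 - 8*r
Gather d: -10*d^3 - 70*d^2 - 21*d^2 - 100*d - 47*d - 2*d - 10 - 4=-10*d^3 - 91*d^2 - 149*d - 14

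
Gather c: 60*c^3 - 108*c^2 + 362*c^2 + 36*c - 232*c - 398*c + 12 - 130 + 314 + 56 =60*c^3 + 254*c^2 - 594*c + 252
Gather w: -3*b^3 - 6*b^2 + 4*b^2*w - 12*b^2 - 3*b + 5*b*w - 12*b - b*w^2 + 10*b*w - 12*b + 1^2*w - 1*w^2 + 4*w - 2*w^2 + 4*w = -3*b^3 - 18*b^2 - 27*b + w^2*(-b - 3) + w*(4*b^2 + 15*b + 9)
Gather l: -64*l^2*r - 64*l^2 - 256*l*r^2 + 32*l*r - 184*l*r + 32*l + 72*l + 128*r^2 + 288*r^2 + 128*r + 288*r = l^2*(-64*r - 64) + l*(-256*r^2 - 152*r + 104) + 416*r^2 + 416*r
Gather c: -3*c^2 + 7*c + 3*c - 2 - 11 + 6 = -3*c^2 + 10*c - 7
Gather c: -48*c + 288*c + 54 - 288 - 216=240*c - 450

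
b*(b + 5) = b^2 + 5*b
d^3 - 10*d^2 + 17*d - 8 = (d - 8)*(d - 1)^2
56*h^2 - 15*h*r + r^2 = (-8*h + r)*(-7*h + r)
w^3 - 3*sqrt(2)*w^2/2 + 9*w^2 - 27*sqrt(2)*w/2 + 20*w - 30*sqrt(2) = (w + 4)*(w + 5)*(w - 3*sqrt(2)/2)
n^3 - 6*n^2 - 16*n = n*(n - 8)*(n + 2)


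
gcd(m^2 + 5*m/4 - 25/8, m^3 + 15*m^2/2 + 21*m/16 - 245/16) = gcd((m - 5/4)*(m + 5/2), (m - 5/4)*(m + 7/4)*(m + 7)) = m - 5/4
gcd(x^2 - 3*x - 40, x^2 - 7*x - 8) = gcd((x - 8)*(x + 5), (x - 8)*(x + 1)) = x - 8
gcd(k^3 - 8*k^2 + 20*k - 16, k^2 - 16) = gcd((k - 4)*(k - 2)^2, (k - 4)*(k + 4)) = k - 4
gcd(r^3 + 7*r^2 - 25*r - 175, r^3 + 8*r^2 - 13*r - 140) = r^2 + 12*r + 35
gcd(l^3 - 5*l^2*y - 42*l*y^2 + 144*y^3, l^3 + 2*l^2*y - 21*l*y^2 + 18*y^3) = -l^2 - 3*l*y + 18*y^2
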